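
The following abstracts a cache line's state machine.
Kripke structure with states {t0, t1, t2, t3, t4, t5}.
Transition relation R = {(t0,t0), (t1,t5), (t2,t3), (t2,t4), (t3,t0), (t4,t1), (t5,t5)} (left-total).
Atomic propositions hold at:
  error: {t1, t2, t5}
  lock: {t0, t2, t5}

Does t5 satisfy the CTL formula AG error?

Yes

AG error: greatest fixpoint, start Z0 = {t1, t2, t5}, keep only states in Sat with every successor in Z. Z1 = {t1, t5}; fixed.
Sat(AG error) = {t1, t5}
t5 ∈ Sat(AG error) = {t1, t5}, so the formula holds at t5.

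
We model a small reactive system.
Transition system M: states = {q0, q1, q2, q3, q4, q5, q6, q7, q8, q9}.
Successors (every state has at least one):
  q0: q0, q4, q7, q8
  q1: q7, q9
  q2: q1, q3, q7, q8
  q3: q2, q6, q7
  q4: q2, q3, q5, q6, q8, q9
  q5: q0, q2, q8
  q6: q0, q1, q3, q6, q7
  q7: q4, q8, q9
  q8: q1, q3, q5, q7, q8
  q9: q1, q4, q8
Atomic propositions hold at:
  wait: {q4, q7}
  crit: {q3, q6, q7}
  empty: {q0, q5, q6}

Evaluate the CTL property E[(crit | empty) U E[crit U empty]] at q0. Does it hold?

Yes

Sat(crit | empty) = {q0, q3, q5, q6, q7}
E[crit U empty]: least fixpoint, start Z0 = Sat(empty) = {q0, q5, q6}, add states in Sat(crit) with some successor in Z. Z1 = {q0, q3, q5, q6}; fixed.
Sat(E[crit U empty]) = {q0, q3, q5, q6}
E[(crit | empty) U E[crit U empty]]: least fixpoint, start Z0 = Sat(E[crit U empty]) = {q0, q3, q5, q6}, add states in Sat(crit | empty) with some successor in Z. Already a fixed point.
Sat(E[(crit | empty) U E[crit U empty]]) = {q0, q3, q5, q6}
q0 ∈ Sat(E[(crit | empty) U E[crit U empty]]) = {q0, q3, q5, q6}, so the formula holds at q0.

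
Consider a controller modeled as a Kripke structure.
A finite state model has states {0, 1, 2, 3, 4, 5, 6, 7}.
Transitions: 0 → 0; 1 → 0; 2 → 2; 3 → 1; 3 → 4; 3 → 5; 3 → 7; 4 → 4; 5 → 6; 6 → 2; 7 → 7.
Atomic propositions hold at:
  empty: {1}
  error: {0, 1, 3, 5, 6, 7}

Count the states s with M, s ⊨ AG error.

3

AG error: greatest fixpoint, start Z0 = {0, 1, 3, 5, 6, 7}, keep only states in Sat with every successor in Z. Z1 = {0, 1, 5, 7}; Z2 = {0, 1, 7}; fixed.
Sat(AG error) = {0, 1, 7}
|Sat(AG error)| = |{0, 1, 7}| = 3.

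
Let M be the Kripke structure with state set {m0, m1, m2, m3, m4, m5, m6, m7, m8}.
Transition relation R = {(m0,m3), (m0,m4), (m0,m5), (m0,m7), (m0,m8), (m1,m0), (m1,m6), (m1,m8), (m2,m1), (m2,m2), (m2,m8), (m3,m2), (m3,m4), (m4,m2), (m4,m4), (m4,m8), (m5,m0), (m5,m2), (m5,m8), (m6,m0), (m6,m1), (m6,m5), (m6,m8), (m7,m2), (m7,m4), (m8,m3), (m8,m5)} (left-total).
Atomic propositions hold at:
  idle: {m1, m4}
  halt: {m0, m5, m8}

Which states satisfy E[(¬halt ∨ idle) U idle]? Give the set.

Sat(¬halt) = {m1, m2, m3, m4, m6, m7}
Sat(¬halt ∨ idle) = {m1, m2, m3, m4, m6, m7}
E[(¬halt ∨ idle) U idle]: least fixpoint, start Z0 = Sat(idle) = {m1, m4}, add states in Sat(¬halt ∨ idle) with some successor in Z. Z1 = {m1, m2, m3, m4, m6, m7}; fixed.
Sat(E[(¬halt ∨ idle) U idle]) = {m1, m2, m3, m4, m6, m7}

{m1, m2, m3, m4, m6, m7}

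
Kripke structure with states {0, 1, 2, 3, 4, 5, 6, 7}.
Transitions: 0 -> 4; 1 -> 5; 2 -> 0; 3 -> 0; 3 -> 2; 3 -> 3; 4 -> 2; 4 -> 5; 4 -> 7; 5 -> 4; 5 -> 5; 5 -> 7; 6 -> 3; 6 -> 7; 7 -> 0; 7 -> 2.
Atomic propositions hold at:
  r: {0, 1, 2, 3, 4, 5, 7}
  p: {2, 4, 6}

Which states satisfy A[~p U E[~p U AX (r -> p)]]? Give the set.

Sat(~p) = {0, 1, 3, 5, 7}
Sat(r -> p) = {2, 4, 6}
Sat(AX (r -> p)) = {s : every successor in {2, 4, 6}} = {0}
E[~p U AX (r -> p)]: least fixpoint, start Z0 = Sat(AX (r -> p)) = {0}, add states in Sat(~p) with some successor in Z. Z1 = {0, 3, 7}; Z2 = {0, 3, 5, 7}; Z3 = {0, 1, 3, 5, 7}; fixed.
Sat(E[~p U AX (r -> p)]) = {0, 1, 3, 5, 7}
A[~p U E[~p U AX (r -> p)]]: least fixpoint, start Z0 = Sat(E[~p U AX (r -> p)]) = {0, 1, 3, 5, 7}, add states in Sat(~p) with every successor in Z. Already a fixed point.
Sat(A[~p U E[~p U AX (r -> p)]]) = {0, 1, 3, 5, 7}

{0, 1, 3, 5, 7}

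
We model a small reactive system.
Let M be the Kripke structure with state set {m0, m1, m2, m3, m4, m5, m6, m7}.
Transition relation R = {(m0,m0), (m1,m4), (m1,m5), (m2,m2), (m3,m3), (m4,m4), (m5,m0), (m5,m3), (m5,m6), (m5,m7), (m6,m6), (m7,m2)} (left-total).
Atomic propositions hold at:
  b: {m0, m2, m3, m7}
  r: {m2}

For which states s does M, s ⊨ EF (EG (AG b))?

AG b: greatest fixpoint, start Z0 = {m0, m2, m3, m7}, keep only states in Sat with every successor in Z. Already a fixed point.
Sat(AG b) = {m0, m2, m3, m7}
EG (AG b): greatest fixpoint, start Z0 = {m0, m2, m3, m7}, keep only states in Sat with some successor in Z. Already a fixed point.
Sat(EG (AG b)) = {m0, m2, m3, m7}
EF (EG (AG b)): least fixpoint, start Z0 = {m0, m2, m3, m7}, add states with some successor in Z. Z1 = {m0, m2, m3, m5, m7}; Z2 = {m0, m1, m2, m3, m5, m7}; fixed.
Sat(EF (EG (AG b))) = {m0, m1, m2, m3, m5, m7}

{m0, m1, m2, m3, m5, m7}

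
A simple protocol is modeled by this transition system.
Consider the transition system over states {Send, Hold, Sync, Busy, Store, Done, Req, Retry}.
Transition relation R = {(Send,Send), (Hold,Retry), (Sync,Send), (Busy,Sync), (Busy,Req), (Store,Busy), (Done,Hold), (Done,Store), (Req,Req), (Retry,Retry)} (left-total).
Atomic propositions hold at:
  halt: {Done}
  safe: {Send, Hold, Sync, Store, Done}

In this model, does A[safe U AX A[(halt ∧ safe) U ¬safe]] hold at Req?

Yes

Sat(halt ∧ safe) = {Done}
Sat(¬safe) = {Busy, Req, Retry}
A[(halt ∧ safe) U ¬safe]: least fixpoint, start Z0 = Sat(¬safe) = {Busy, Req, Retry}, add states in Sat(halt ∧ safe) with every successor in Z. Already a fixed point.
Sat(A[(halt ∧ safe) U ¬safe]) = {Busy, Req, Retry}
Sat(AX A[(halt ∧ safe) U ¬safe]) = {s : every successor in {Busy, Req, Retry}} = {Hold, Store, Req, Retry}
A[safe U AX A[(halt ∧ safe) U ¬safe]]: least fixpoint, start Z0 = Sat(AX A[(halt ∧ safe) U ¬safe]) = {Hold, Store, Req, Retry}, add states in Sat(safe) with every successor in Z. Z1 = {Hold, Store, Done, Req, Retry}; fixed.
Sat(A[safe U AX A[(halt ∧ safe) U ¬safe]]) = {Hold, Store, Done, Req, Retry}
Req ∈ Sat(A[safe U AX A[(halt ∧ safe) U ¬safe]]) = {Hold, Store, Done, Req, Retry}, so the formula holds at Req.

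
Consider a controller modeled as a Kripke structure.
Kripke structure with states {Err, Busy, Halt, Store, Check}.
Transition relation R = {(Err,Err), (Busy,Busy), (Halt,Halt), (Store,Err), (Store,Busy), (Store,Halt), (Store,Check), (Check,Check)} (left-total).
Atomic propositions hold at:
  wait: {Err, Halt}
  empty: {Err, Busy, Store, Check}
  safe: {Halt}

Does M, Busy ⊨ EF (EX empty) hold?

Sat(EX empty) = {s : some successor in {Err, Busy, Store, Check}} = {Err, Busy, Store, Check}
EF (EX empty): least fixpoint, start Z0 = {Err, Busy, Store, Check}, add states with some successor in Z. Already a fixed point.
Sat(EF (EX empty)) = {Err, Busy, Store, Check}
Busy ∈ Sat(EF (EX empty)) = {Err, Busy, Store, Check}, so the formula holds at Busy.

Yes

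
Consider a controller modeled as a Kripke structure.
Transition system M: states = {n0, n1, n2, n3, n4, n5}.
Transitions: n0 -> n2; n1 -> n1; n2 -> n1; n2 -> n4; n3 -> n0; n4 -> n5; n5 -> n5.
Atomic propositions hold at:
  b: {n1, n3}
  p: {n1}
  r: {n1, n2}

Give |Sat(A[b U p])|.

1

A[b U p]: least fixpoint, start Z0 = Sat(p) = {n1}, add states in Sat(b) with every successor in Z. Already a fixed point.
Sat(A[b U p]) = {n1}
|Sat(A[b U p])| = |{n1}| = 1.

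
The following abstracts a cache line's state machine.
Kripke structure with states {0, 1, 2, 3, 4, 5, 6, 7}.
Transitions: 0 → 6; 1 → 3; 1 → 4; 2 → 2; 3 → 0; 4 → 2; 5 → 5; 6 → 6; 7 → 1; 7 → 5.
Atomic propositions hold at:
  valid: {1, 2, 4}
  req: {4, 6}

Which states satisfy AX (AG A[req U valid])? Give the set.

A[req U valid]: least fixpoint, start Z0 = Sat(valid) = {1, 2, 4}, add states in Sat(req) with every successor in Z. Already a fixed point.
Sat(A[req U valid]) = {1, 2, 4}
AG A[req U valid]: greatest fixpoint, start Z0 = {1, 2, 4}, keep only states in Sat with every successor in Z. Z1 = {2, 4}; fixed.
Sat(AG A[req U valid]) = {2, 4}
Sat(AX (AG A[req U valid])) = {s : every successor in {2, 4}} = {2, 4}

{2, 4}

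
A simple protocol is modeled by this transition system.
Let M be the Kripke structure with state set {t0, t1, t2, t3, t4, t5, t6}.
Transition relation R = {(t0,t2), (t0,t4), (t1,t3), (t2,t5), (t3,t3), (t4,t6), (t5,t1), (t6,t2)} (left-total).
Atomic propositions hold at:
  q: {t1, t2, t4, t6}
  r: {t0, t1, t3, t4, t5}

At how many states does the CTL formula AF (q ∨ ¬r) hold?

6

Sat(¬r) = {t2, t6}
Sat(q ∨ ¬r) = {t1, t2, t4, t6}
AF (q ∨ ¬r): least fixpoint, start Z0 = {t1, t2, t4, t6}, add states with every successor in Z. Z1 = {t0, t1, t2, t4, t5, t6}; fixed.
Sat(AF (q ∨ ¬r)) = {t0, t1, t2, t4, t5, t6}
|Sat(AF (q ∨ ¬r))| = |{t0, t1, t2, t4, t5, t6}| = 6.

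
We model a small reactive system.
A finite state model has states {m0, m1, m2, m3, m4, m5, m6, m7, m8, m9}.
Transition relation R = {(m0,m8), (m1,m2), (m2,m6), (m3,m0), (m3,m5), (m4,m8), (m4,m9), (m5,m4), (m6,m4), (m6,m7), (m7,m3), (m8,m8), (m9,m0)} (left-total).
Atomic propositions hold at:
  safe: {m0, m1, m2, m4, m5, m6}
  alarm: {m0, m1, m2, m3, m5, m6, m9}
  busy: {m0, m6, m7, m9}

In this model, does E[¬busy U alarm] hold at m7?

No

Sat(¬busy) = {m1, m2, m3, m4, m5, m8}
E[¬busy U alarm]: least fixpoint, start Z0 = Sat(alarm) = {m0, m1, m2, m3, m5, m6, m9}, add states in Sat(¬busy) with some successor in Z. Z1 = {m0, m1, m2, m3, m4, m5, m6, m9}; fixed.
Sat(E[¬busy U alarm]) = {m0, m1, m2, m3, m4, m5, m6, m9}
m7 ∉ Sat(E[¬busy U alarm]) = {m0, m1, m2, m3, m4, m5, m6, m9}, so the formula does not hold at m7.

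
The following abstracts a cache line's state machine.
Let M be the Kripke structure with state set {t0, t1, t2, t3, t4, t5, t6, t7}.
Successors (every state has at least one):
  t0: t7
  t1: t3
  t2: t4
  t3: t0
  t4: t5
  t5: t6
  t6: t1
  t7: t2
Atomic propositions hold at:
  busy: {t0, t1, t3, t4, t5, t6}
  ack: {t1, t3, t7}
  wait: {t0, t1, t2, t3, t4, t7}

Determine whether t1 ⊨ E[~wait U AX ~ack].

No

Sat(~wait) = {t5, t6}
Sat(~ack) = {t0, t2, t4, t5, t6}
Sat(AX ~ack) = {s : every successor in {t0, t2, t4, t5, t6}} = {t2, t3, t4, t5, t7}
E[~wait U AX ~ack]: least fixpoint, start Z0 = Sat(AX ~ack) = {t2, t3, t4, t5, t7}, add states in Sat(~wait) with some successor in Z. Already a fixed point.
Sat(E[~wait U AX ~ack]) = {t2, t3, t4, t5, t7}
t1 ∉ Sat(E[~wait U AX ~ack]) = {t2, t3, t4, t5, t7}, so the formula does not hold at t1.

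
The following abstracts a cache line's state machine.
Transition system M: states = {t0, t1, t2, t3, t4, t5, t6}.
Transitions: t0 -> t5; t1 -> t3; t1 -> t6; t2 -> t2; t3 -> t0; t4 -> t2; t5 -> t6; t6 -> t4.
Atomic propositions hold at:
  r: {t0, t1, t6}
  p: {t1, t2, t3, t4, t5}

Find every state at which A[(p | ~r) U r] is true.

{t0, t1, t3, t5, t6}

Sat(~r) = {t2, t3, t4, t5}
Sat(p | ~r) = {t1, t2, t3, t4, t5}
A[(p | ~r) U r]: least fixpoint, start Z0 = Sat(r) = {t0, t1, t6}, add states in Sat(p | ~r) with every successor in Z. Z1 = {t0, t1, t3, t5, t6}; fixed.
Sat(A[(p | ~r) U r]) = {t0, t1, t3, t5, t6}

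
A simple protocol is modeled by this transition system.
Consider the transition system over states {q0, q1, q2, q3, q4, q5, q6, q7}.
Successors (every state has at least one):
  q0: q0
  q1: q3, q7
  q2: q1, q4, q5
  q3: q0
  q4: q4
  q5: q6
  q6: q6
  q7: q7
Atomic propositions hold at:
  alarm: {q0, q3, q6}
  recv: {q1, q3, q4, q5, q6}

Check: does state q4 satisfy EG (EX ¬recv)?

Sat(¬recv) = {q0, q2, q7}
Sat(EX ¬recv) = {s : some successor in {q0, q2, q7}} = {q0, q1, q3, q7}
EG (EX ¬recv): greatest fixpoint, start Z0 = {q0, q1, q3, q7}, keep only states in Sat with some successor in Z. Already a fixed point.
Sat(EG (EX ¬recv)) = {q0, q1, q3, q7}
q4 ∉ Sat(EG (EX ¬recv)) = {q0, q1, q3, q7}, so the formula does not hold at q4.

No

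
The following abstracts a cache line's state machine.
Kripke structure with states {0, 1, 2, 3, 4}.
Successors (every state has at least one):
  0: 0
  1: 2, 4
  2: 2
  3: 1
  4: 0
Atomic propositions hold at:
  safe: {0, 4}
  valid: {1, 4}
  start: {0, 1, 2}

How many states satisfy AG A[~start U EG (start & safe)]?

2

Sat(~start) = {3, 4}
Sat(start & safe) = {0}
EG (start & safe): greatest fixpoint, start Z0 = {0}, keep only states in Sat with some successor in Z. Already a fixed point.
Sat(EG (start & safe)) = {0}
A[~start U EG (start & safe)]: least fixpoint, start Z0 = Sat(EG (start & safe)) = {0}, add states in Sat(~start) with every successor in Z. Z1 = {0, 4}; fixed.
Sat(A[~start U EG (start & safe)]) = {0, 4}
AG A[~start U EG (start & safe)]: greatest fixpoint, start Z0 = {0, 4}, keep only states in Sat with every successor in Z. Already a fixed point.
Sat(AG A[~start U EG (start & safe)]) = {0, 4}
|Sat(AG A[~start U EG (start & safe)])| = |{0, 4}| = 2.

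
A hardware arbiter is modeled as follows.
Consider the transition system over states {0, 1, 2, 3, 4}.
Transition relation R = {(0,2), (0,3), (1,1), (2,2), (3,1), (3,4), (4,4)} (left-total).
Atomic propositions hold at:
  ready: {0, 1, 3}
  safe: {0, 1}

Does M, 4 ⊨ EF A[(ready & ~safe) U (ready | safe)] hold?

Sat(~safe) = {2, 3, 4}
Sat(ready & ~safe) = {3}
Sat(ready | safe) = {0, 1, 3}
A[(ready & ~safe) U (ready | safe)]: least fixpoint, start Z0 = Sat((ready | safe)) = {0, 1, 3}, add states in Sat(ready & ~safe) with every successor in Z. Already a fixed point.
Sat(A[(ready & ~safe) U (ready | safe)]) = {0, 1, 3}
EF A[(ready & ~safe) U (ready | safe)]: least fixpoint, start Z0 = {0, 1, 3}, add states with some successor in Z. Already a fixed point.
Sat(EF A[(ready & ~safe) U (ready | safe)]) = {0, 1, 3}
4 ∉ Sat(EF A[(ready & ~safe) U (ready | safe)]) = {0, 1, 3}, so the formula does not hold at 4.

No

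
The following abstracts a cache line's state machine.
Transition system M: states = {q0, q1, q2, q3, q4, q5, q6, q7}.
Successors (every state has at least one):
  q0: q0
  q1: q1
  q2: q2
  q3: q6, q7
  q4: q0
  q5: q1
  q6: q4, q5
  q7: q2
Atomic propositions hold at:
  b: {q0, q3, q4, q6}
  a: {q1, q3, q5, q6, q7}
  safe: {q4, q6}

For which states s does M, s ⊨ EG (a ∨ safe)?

{q1, q3, q5, q6}

Sat(a ∨ safe) = {q1, q3, q4, q5, q6, q7}
EG (a ∨ safe): greatest fixpoint, start Z0 = {q1, q3, q4, q5, q6, q7}, keep only states in Sat with some successor in Z. Z1 = {q1, q3, q5, q6}; fixed.
Sat(EG (a ∨ safe)) = {q1, q3, q5, q6}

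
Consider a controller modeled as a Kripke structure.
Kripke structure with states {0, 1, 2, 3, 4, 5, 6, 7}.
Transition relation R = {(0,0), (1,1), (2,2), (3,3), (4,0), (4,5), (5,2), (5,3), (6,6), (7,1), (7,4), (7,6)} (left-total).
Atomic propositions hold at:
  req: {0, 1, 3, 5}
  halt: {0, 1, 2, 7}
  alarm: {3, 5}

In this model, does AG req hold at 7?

AG req: greatest fixpoint, start Z0 = {0, 1, 3, 5}, keep only states in Sat with every successor in Z. Z1 = {0, 1, 3}; fixed.
Sat(AG req) = {0, 1, 3}
7 ∉ Sat(AG req) = {0, 1, 3}, so the formula does not hold at 7.

No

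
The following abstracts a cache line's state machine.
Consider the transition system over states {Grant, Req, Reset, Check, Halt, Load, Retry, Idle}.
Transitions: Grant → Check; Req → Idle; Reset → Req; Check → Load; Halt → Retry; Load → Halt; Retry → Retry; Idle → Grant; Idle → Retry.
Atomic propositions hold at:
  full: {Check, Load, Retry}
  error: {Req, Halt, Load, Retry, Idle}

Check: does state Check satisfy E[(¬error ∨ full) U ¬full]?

Sat(¬error) = {Grant, Reset, Check}
Sat(¬error ∨ full) = {Grant, Reset, Check, Load, Retry}
Sat(¬full) = {Grant, Req, Reset, Halt, Idle}
E[(¬error ∨ full) U ¬full]: least fixpoint, start Z0 = Sat(¬full) = {Grant, Req, Reset, Halt, Idle}, add states in Sat(¬error ∨ full) with some successor in Z. Z1 = {Grant, Req, Reset, Halt, Load, Idle}; Z2 = {Grant, Req, Reset, Check, Halt, Load, Idle}; fixed.
Sat(E[(¬error ∨ full) U ¬full]) = {Grant, Req, Reset, Check, Halt, Load, Idle}
Check ∈ Sat(E[(¬error ∨ full) U ¬full]) = {Grant, Req, Reset, Check, Halt, Load, Idle}, so the formula holds at Check.

Yes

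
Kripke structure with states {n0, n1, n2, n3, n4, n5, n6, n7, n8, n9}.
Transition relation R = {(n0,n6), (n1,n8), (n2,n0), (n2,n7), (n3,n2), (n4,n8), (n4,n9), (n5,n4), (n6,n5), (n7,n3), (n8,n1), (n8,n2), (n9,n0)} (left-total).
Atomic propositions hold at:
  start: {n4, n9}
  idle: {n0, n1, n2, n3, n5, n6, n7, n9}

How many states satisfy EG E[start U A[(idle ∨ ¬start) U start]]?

Sat(¬start) = {n0, n1, n2, n3, n5, n6, n7, n8}
Sat(idle ∨ ¬start) = {n0, n1, n2, n3, n5, n6, n7, n8, n9}
A[(idle ∨ ¬start) U start]: least fixpoint, start Z0 = Sat(start) = {n4, n9}, add states in Sat(idle ∨ ¬start) with every successor in Z. Z1 = {n4, n5, n9}; Z2 = {n4, n5, n6, n9}; Z3 = {n0, n4, n5, n6, n9}; fixed.
Sat(A[(idle ∨ ¬start) U start]) = {n0, n4, n5, n6, n9}
E[start U A[(idle ∨ ¬start) U start]]: least fixpoint, start Z0 = Sat(A[(idle ∨ ¬start) U start]) = {n0, n4, n5, n6, n9}, add states in Sat(start) with some successor in Z. Already a fixed point.
Sat(E[start U A[(idle ∨ ¬start) U start]]) = {n0, n4, n5, n6, n9}
EG E[start U A[(idle ∨ ¬start) U start]]: greatest fixpoint, start Z0 = {n0, n4, n5, n6, n9}, keep only states in Sat with some successor in Z. Already a fixed point.
Sat(EG E[start U A[(idle ∨ ¬start) U start]]) = {n0, n4, n5, n6, n9}
|Sat(EG E[start U A[(idle ∨ ¬start) U start]])| = |{n0, n4, n5, n6, n9}| = 5.

5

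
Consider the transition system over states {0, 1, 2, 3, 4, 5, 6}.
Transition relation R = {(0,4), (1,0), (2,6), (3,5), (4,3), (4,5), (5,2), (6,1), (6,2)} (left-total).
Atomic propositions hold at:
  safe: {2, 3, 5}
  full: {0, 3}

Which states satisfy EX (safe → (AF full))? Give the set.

{0, 1, 2, 4, 6}

AF full: least fixpoint, start Z0 = {0, 3}, add states with every successor in Z. Z1 = {0, 1, 3}; fixed.
Sat(AF full) = {0, 1, 3}
Sat(safe → (AF full)) = {0, 1, 3, 4, 6}
Sat(EX (safe → (AF full))) = {s : some successor in {0, 1, 3, 4, 6}} = {0, 1, 2, 4, 6}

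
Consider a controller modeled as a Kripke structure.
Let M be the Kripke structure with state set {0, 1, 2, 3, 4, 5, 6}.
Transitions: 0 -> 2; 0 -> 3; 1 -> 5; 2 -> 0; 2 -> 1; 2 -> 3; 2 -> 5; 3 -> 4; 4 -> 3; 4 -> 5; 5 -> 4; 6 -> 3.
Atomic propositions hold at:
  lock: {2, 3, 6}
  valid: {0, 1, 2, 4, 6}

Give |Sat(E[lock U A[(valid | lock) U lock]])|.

4

Sat(valid | lock) = {0, 1, 2, 3, 4, 6}
A[(valid | lock) U lock]: least fixpoint, start Z0 = Sat(lock) = {2, 3, 6}, add states in Sat(valid | lock) with every successor in Z. Z1 = {0, 2, 3, 6}; fixed.
Sat(A[(valid | lock) U lock]) = {0, 2, 3, 6}
E[lock U A[(valid | lock) U lock]]: least fixpoint, start Z0 = Sat(A[(valid | lock) U lock]) = {0, 2, 3, 6}, add states in Sat(lock) with some successor in Z. Already a fixed point.
Sat(E[lock U A[(valid | lock) U lock]]) = {0, 2, 3, 6}
|Sat(E[lock U A[(valid | lock) U lock]])| = |{0, 2, 3, 6}| = 4.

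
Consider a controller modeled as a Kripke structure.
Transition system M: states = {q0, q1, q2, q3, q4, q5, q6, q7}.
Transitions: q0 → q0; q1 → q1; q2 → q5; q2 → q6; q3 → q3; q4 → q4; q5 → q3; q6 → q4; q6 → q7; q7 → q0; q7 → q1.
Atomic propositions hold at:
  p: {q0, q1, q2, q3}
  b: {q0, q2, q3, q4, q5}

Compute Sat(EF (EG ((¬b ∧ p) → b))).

{q0, q2, q3, q4, q5, q6, q7}

Sat(¬b) = {q1, q6, q7}
Sat(¬b ∧ p) = {q1}
Sat((¬b ∧ p) → b) = {q0, q2, q3, q4, q5, q6, q7}
EG ((¬b ∧ p) → b): greatest fixpoint, start Z0 = {q0, q2, q3, q4, q5, q6, q7}, keep only states in Sat with some successor in Z. Already a fixed point.
Sat(EG ((¬b ∧ p) → b)) = {q0, q2, q3, q4, q5, q6, q7}
EF (EG ((¬b ∧ p) → b)): least fixpoint, start Z0 = {q0, q2, q3, q4, q5, q6, q7}, add states with some successor in Z. Already a fixed point.
Sat(EF (EG ((¬b ∧ p) → b))) = {q0, q2, q3, q4, q5, q6, q7}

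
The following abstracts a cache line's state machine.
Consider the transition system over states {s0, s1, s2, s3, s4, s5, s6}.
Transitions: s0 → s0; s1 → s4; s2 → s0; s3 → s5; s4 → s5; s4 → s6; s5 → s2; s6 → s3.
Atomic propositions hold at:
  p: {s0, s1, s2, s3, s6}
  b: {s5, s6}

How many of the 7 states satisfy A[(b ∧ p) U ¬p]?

2

Sat(b ∧ p) = {s6}
Sat(¬p) = {s4, s5}
A[(b ∧ p) U ¬p]: least fixpoint, start Z0 = Sat(¬p) = {s4, s5}, add states in Sat(b ∧ p) with every successor in Z. Already a fixed point.
Sat(A[(b ∧ p) U ¬p]) = {s4, s5}
|Sat(A[(b ∧ p) U ¬p])| = |{s4, s5}| = 2.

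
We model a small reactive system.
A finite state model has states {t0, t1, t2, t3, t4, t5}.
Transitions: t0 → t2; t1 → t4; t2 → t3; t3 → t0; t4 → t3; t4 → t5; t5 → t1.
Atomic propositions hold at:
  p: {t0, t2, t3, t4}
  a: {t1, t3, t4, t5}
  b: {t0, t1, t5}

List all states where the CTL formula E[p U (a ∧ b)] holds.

{t1, t4, t5}

Sat(a ∧ b) = {t1, t5}
E[p U (a ∧ b)]: least fixpoint, start Z0 = Sat((a ∧ b)) = {t1, t5}, add states in Sat(p) with some successor in Z. Z1 = {t1, t4, t5}; fixed.
Sat(E[p U (a ∧ b)]) = {t1, t4, t5}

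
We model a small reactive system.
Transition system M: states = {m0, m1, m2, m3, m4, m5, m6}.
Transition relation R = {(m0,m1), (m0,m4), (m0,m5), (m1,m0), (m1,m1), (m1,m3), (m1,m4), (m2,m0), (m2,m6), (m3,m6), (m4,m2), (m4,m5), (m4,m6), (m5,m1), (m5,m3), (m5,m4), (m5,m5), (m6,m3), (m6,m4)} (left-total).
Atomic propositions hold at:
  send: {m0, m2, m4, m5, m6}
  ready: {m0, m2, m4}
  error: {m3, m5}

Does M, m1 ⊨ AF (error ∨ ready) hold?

Sat(error ∨ ready) = {m0, m2, m3, m4, m5}
AF (error ∨ ready): least fixpoint, start Z0 = {m0, m2, m3, m4, m5}, add states with every successor in Z. Z1 = {m0, m2, m3, m4, m5, m6}; fixed.
Sat(AF (error ∨ ready)) = {m0, m2, m3, m4, m5, m6}
m1 ∉ Sat(AF (error ∨ ready)) = {m0, m2, m3, m4, m5, m6}, so the formula does not hold at m1.

No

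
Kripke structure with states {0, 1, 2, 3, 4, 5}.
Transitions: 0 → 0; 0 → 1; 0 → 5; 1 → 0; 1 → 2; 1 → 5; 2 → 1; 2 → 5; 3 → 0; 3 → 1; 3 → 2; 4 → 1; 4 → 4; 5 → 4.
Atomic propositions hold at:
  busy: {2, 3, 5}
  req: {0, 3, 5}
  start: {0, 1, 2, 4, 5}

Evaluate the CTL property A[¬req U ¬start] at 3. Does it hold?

Sat(¬req) = {1, 2, 4}
Sat(¬start) = {3}
A[¬req U ¬start]: least fixpoint, start Z0 = Sat(¬start) = {3}, add states in Sat(¬req) with every successor in Z. Already a fixed point.
Sat(A[¬req U ¬start]) = {3}
3 ∈ Sat(A[¬req U ¬start]) = {3}, so the formula holds at 3.

Yes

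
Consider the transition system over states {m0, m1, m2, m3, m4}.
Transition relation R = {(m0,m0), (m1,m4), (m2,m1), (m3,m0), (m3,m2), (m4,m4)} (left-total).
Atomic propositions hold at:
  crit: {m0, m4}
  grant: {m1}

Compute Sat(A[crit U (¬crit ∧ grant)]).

{m1}

Sat(¬crit) = {m1, m2, m3}
Sat(¬crit ∧ grant) = {m1}
A[crit U (¬crit ∧ grant)]: least fixpoint, start Z0 = Sat((¬crit ∧ grant)) = {m1}, add states in Sat(crit) with every successor in Z. Already a fixed point.
Sat(A[crit U (¬crit ∧ grant)]) = {m1}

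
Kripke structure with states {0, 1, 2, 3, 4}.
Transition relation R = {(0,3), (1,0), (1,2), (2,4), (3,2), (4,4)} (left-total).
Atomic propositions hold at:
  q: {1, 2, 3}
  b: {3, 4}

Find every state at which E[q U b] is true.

E[q U b]: least fixpoint, start Z0 = Sat(b) = {3, 4}, add states in Sat(q) with some successor in Z. Z1 = {2, 3, 4}; Z2 = {1, 2, 3, 4}; fixed.
Sat(E[q U b]) = {1, 2, 3, 4}

{1, 2, 3, 4}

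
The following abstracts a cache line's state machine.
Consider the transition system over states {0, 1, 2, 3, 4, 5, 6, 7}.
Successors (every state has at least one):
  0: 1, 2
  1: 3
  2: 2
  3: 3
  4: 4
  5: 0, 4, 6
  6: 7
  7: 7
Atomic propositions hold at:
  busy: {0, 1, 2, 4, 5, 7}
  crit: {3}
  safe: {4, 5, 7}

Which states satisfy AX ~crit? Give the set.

{0, 2, 4, 5, 6, 7}

Sat(~crit) = {0, 1, 2, 4, 5, 6, 7}
Sat(AX ~crit) = {s : every successor in {0, 1, 2, 4, 5, 6, 7}} = {0, 2, 4, 5, 6, 7}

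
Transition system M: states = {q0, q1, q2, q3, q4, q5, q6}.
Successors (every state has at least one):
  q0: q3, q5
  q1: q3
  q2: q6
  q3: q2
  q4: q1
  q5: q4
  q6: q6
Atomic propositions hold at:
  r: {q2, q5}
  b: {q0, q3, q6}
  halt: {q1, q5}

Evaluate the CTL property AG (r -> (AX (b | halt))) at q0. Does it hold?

Sat(b | halt) = {q0, q1, q3, q5, q6}
Sat(AX (b | halt)) = {s : every successor in {q0, q1, q3, q5, q6}} = {q0, q1, q2, q4, q6}
Sat(r -> (AX (b | halt))) = {q0, q1, q2, q3, q4, q6}
AG (r -> (AX (b | halt))): greatest fixpoint, start Z0 = {q0, q1, q2, q3, q4, q6}, keep only states in Sat with every successor in Z. Z1 = {q1, q2, q3, q4, q6}; fixed.
Sat(AG (r -> (AX (b | halt)))) = {q1, q2, q3, q4, q6}
q0 ∉ Sat(AG (r -> (AX (b | halt)))) = {q1, q2, q3, q4, q6}, so the formula does not hold at q0.

No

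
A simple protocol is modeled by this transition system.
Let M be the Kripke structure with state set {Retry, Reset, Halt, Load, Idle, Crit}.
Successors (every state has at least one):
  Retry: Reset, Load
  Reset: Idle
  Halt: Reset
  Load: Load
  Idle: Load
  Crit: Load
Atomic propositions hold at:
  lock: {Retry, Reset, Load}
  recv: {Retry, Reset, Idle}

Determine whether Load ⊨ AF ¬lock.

No

Sat(¬lock) = {Halt, Idle, Crit}
AF ¬lock: least fixpoint, start Z0 = {Halt, Idle, Crit}, add states with every successor in Z. Z1 = {Reset, Halt, Idle, Crit}; fixed.
Sat(AF ¬lock) = {Reset, Halt, Idle, Crit}
Load ∉ Sat(AF ¬lock) = {Reset, Halt, Idle, Crit}, so the formula does not hold at Load.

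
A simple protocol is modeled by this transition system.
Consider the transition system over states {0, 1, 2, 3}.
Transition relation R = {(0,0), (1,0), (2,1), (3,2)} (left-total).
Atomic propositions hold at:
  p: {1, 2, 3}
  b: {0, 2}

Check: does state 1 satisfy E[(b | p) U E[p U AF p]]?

Sat(b | p) = {0, 1, 2, 3}
AF p: least fixpoint, start Z0 = {1, 2, 3}, add states with every successor in Z. Already a fixed point.
Sat(AF p) = {1, 2, 3}
E[p U AF p]: least fixpoint, start Z0 = Sat(AF p) = {1, 2, 3}, add states in Sat(p) with some successor in Z. Already a fixed point.
Sat(E[p U AF p]) = {1, 2, 3}
E[(b | p) U E[p U AF p]]: least fixpoint, start Z0 = Sat(E[p U AF p]) = {1, 2, 3}, add states in Sat(b | p) with some successor in Z. Already a fixed point.
Sat(E[(b | p) U E[p U AF p]]) = {1, 2, 3}
1 ∈ Sat(E[(b | p) U E[p U AF p]]) = {1, 2, 3}, so the formula holds at 1.

Yes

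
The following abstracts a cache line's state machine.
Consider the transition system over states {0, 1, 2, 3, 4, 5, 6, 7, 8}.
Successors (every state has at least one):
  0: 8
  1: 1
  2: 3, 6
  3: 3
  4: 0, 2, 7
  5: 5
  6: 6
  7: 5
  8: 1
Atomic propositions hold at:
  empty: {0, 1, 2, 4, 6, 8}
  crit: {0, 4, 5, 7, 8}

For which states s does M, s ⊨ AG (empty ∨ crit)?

Sat(empty ∨ crit) = {0, 1, 2, 4, 5, 6, 7, 8}
AG (empty ∨ crit): greatest fixpoint, start Z0 = {0, 1, 2, 4, 5, 6, 7, 8}, keep only states in Sat with every successor in Z. Z1 = {0, 1, 4, 5, 6, 7, 8}; Z2 = {0, 1, 5, 6, 7, 8}; fixed.
Sat(AG (empty ∨ crit)) = {0, 1, 5, 6, 7, 8}

{0, 1, 5, 6, 7, 8}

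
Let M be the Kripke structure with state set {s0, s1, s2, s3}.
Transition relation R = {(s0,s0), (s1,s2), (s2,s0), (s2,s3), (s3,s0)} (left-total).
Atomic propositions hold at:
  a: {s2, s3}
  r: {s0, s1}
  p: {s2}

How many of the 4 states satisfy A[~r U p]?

Sat(~r) = {s2, s3}
A[~r U p]: least fixpoint, start Z0 = Sat(p) = {s2}, add states in Sat(~r) with every successor in Z. Already a fixed point.
Sat(A[~r U p]) = {s2}
|Sat(A[~r U p])| = |{s2}| = 1.

1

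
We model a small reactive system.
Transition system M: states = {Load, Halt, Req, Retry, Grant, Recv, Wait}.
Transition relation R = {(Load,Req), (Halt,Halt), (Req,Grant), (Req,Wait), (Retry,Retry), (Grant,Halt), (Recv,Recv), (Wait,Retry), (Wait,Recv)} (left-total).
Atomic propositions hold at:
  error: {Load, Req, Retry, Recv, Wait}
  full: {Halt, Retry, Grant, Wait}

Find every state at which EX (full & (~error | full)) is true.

Sat(~error) = {Halt, Grant}
Sat(~error | full) = {Halt, Retry, Grant, Wait}
Sat(full & (~error | full)) = {Halt, Retry, Grant, Wait}
Sat(EX (full & (~error | full))) = {s : some successor in {Halt, Retry, Grant, Wait}} = {Halt, Req, Retry, Grant, Wait}

{Halt, Req, Retry, Grant, Wait}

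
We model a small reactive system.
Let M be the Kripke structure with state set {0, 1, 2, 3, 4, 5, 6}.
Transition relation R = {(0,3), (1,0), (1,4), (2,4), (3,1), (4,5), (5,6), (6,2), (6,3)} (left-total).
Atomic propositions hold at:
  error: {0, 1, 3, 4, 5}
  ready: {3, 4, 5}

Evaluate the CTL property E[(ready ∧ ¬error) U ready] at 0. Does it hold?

Sat(¬error) = {2, 6}
Sat(ready ∧ ¬error) = ∅
E[(ready ∧ ¬error) U ready]: least fixpoint, start Z0 = Sat(ready) = {3, 4, 5}, add states in Sat(ready ∧ ¬error) with some successor in Z. Already a fixed point.
Sat(E[(ready ∧ ¬error) U ready]) = {3, 4, 5}
0 ∉ Sat(E[(ready ∧ ¬error) U ready]) = {3, 4, 5}, so the formula does not hold at 0.

No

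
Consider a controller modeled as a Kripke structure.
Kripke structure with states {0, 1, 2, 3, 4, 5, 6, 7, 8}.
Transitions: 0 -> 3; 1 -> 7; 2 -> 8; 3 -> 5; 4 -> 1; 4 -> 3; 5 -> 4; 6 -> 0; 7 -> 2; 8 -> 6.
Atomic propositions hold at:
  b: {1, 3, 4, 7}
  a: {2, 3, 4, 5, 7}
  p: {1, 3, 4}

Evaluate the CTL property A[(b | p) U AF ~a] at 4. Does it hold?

No

Sat(b | p) = {1, 3, 4, 7}
Sat(~a) = {0, 1, 6, 8}
AF ~a: least fixpoint, start Z0 = {0, 1, 6, 8}, add states with every successor in Z. Z1 = {0, 1, 2, 6, 8}; Z2 = {0, 1, 2, 6, 7, 8}; fixed.
Sat(AF ~a) = {0, 1, 2, 6, 7, 8}
A[(b | p) U AF ~a]: least fixpoint, start Z0 = Sat(AF ~a) = {0, 1, 2, 6, 7, 8}, add states in Sat(b | p) with every successor in Z. Already a fixed point.
Sat(A[(b | p) U AF ~a]) = {0, 1, 2, 6, 7, 8}
4 ∉ Sat(A[(b | p) U AF ~a]) = {0, 1, 2, 6, 7, 8}, so the formula does not hold at 4.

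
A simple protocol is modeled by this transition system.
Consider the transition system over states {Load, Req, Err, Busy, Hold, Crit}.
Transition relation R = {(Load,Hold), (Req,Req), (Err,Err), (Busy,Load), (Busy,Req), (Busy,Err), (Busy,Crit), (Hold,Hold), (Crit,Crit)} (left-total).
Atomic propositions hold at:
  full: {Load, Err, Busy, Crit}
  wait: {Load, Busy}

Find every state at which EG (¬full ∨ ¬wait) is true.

{Req, Err, Hold, Crit}

Sat(¬full) = {Req, Hold}
Sat(¬wait) = {Req, Err, Hold, Crit}
Sat(¬full ∨ ¬wait) = {Req, Err, Hold, Crit}
EG (¬full ∨ ¬wait): greatest fixpoint, start Z0 = {Req, Err, Hold, Crit}, keep only states in Sat with some successor in Z. Already a fixed point.
Sat(EG (¬full ∨ ¬wait)) = {Req, Err, Hold, Crit}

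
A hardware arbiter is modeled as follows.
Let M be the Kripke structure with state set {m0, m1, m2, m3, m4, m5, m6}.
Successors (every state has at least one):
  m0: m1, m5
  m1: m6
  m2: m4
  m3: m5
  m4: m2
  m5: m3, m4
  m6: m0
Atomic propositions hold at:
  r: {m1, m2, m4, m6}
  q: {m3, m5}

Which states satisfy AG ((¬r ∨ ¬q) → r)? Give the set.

Sat(¬r) = {m0, m3, m5}
Sat(¬q) = {m0, m1, m2, m4, m6}
Sat(¬r ∨ ¬q) = {m0, m1, m2, m3, m4, m5, m6}
Sat((¬r ∨ ¬q) → r) = {m1, m2, m4, m6}
AG ((¬r ∨ ¬q) → r): greatest fixpoint, start Z0 = {m1, m2, m4, m6}, keep only states in Sat with every successor in Z. Z1 = {m1, m2, m4}; Z2 = {m2, m4}; fixed.
Sat(AG ((¬r ∨ ¬q) → r)) = {m2, m4}

{m2, m4}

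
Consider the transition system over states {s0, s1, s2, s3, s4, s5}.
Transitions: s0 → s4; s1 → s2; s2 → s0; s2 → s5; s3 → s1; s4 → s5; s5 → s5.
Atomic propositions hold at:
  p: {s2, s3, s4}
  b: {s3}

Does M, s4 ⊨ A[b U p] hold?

Yes

A[b U p]: least fixpoint, start Z0 = Sat(p) = {s2, s3, s4}, add states in Sat(b) with every successor in Z. Already a fixed point.
Sat(A[b U p]) = {s2, s3, s4}
s4 ∈ Sat(A[b U p]) = {s2, s3, s4}, so the formula holds at s4.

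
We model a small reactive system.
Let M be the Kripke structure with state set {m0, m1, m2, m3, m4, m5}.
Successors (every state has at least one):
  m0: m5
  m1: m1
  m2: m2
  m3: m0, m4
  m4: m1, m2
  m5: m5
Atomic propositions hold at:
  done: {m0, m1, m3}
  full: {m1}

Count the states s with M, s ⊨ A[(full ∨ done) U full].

1

Sat(full ∨ done) = {m0, m1, m3}
A[(full ∨ done) U full]: least fixpoint, start Z0 = Sat(full) = {m1}, add states in Sat(full ∨ done) with every successor in Z. Already a fixed point.
Sat(A[(full ∨ done) U full]) = {m1}
|Sat(A[(full ∨ done) U full])| = |{m1}| = 1.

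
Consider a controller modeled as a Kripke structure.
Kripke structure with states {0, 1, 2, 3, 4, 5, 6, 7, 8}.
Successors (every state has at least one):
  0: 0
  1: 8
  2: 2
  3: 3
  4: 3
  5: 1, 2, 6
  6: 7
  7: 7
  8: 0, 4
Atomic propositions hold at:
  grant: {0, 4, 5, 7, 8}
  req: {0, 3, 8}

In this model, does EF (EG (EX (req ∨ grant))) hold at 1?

Sat(req ∨ grant) = {0, 3, 4, 5, 7, 8}
Sat(EX (req ∨ grant)) = {s : some successor in {0, 3, 4, 5, 7, 8}} = {0, 1, 3, 4, 6, 7, 8}
EG (EX (req ∨ grant)): greatest fixpoint, start Z0 = {0, 1, 3, 4, 6, 7, 8}, keep only states in Sat with some successor in Z. Already a fixed point.
Sat(EG (EX (req ∨ grant))) = {0, 1, 3, 4, 6, 7, 8}
EF (EG (EX (req ∨ grant))): least fixpoint, start Z0 = {0, 1, 3, 4, 6, 7, 8}, add states with some successor in Z. Z1 = {0, 1, 3, 4, 5, 6, 7, 8}; fixed.
Sat(EF (EG (EX (req ∨ grant)))) = {0, 1, 3, 4, 5, 6, 7, 8}
1 ∈ Sat(EF (EG (EX (req ∨ grant)))) = {0, 1, 3, 4, 5, 6, 7, 8}, so the formula holds at 1.

Yes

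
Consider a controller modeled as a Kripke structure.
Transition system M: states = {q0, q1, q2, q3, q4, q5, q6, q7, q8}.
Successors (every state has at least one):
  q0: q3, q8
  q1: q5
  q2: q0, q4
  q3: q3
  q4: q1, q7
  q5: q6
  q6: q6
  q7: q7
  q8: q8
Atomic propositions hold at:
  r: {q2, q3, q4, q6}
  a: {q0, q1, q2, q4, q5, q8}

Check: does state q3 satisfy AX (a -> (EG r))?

EG r: greatest fixpoint, start Z0 = {q2, q3, q4, q6}, keep only states in Sat with some successor in Z. Z1 = {q2, q3, q6}; Z2 = {q3, q6}; fixed.
Sat(EG r) = {q3, q6}
Sat(a -> (EG r)) = {q3, q6, q7}
Sat(AX (a -> (EG r))) = {s : every successor in {q3, q6, q7}} = {q3, q5, q6, q7}
q3 ∈ Sat(AX (a -> (EG r))) = {q3, q5, q6, q7}, so the formula holds at q3.

Yes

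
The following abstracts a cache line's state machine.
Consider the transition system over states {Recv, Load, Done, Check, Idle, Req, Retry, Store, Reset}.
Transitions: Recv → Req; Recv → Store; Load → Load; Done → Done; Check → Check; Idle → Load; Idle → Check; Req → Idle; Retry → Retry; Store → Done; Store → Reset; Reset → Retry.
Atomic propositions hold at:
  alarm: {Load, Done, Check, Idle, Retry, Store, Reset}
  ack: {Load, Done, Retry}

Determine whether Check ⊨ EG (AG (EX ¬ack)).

Yes

Sat(¬ack) = {Recv, Check, Idle, Req, Store, Reset}
Sat(EX ¬ack) = {s : some successor in {Recv, Check, Idle, Req, Store, Reset}} = {Recv, Check, Idle, Req, Store}
AG (EX ¬ack): greatest fixpoint, start Z0 = {Recv, Check, Idle, Req, Store}, keep only states in Sat with every successor in Z. Z1 = {Recv, Check, Req}; Z2 = {Check}; fixed.
Sat(AG (EX ¬ack)) = {Check}
EG (AG (EX ¬ack)): greatest fixpoint, start Z0 = {Check}, keep only states in Sat with some successor in Z. Already a fixed point.
Sat(EG (AG (EX ¬ack))) = {Check}
Check ∈ Sat(EG (AG (EX ¬ack))) = {Check}, so the formula holds at Check.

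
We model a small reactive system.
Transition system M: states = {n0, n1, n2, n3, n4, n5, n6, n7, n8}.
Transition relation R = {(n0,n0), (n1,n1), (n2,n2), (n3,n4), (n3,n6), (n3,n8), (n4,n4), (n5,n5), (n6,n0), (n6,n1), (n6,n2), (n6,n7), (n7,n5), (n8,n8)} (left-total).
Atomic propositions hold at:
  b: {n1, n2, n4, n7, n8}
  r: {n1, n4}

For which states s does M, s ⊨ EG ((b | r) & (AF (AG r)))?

Sat(b | r) = {n1, n2, n4, n7, n8}
AG r: greatest fixpoint, start Z0 = {n1, n4}, keep only states in Sat with every successor in Z. Already a fixed point.
Sat(AG r) = {n1, n4}
AF (AG r): least fixpoint, start Z0 = {n1, n4}, add states with every successor in Z. Already a fixed point.
Sat(AF (AG r)) = {n1, n4}
Sat((b | r) & (AF (AG r))) = {n1, n4}
EG ((b | r) & (AF (AG r))): greatest fixpoint, start Z0 = {n1, n4}, keep only states in Sat with some successor in Z. Already a fixed point.
Sat(EG ((b | r) & (AF (AG r)))) = {n1, n4}

{n1, n4}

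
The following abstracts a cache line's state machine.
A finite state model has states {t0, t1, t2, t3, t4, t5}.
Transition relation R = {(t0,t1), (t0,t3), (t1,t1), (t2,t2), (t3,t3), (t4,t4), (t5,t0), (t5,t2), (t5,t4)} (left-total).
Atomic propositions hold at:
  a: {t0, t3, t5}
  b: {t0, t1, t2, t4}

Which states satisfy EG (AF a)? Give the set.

AF a: least fixpoint, start Z0 = {t0, t3, t5}, add states with every successor in Z. Already a fixed point.
Sat(AF a) = {t0, t3, t5}
EG (AF a): greatest fixpoint, start Z0 = {t0, t3, t5}, keep only states in Sat with some successor in Z. Already a fixed point.
Sat(EG (AF a)) = {t0, t3, t5}

{t0, t3, t5}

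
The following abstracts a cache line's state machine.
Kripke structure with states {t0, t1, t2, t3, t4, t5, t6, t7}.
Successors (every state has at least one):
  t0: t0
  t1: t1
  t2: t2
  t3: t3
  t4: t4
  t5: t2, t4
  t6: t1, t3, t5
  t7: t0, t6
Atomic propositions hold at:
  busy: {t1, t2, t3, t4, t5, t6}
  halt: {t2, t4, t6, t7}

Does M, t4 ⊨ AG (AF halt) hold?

Yes

AF halt: least fixpoint, start Z0 = {t2, t4, t6, t7}, add states with every successor in Z. Z1 = {t2, t4, t5, t6, t7}; fixed.
Sat(AF halt) = {t2, t4, t5, t6, t7}
AG (AF halt): greatest fixpoint, start Z0 = {t2, t4, t5, t6, t7}, keep only states in Sat with every successor in Z. Z1 = {t2, t4, t5}; fixed.
Sat(AG (AF halt)) = {t2, t4, t5}
t4 ∈ Sat(AG (AF halt)) = {t2, t4, t5}, so the formula holds at t4.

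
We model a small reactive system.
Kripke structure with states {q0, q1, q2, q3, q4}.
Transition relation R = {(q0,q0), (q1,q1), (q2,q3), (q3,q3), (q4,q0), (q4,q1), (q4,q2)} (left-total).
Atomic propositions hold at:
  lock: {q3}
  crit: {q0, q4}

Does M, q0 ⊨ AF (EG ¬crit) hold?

No

Sat(¬crit) = {q1, q2, q3}
EG ¬crit: greatest fixpoint, start Z0 = {q1, q2, q3}, keep only states in Sat with some successor in Z. Already a fixed point.
Sat(EG ¬crit) = {q1, q2, q3}
AF (EG ¬crit): least fixpoint, start Z0 = {q1, q2, q3}, add states with every successor in Z. Already a fixed point.
Sat(AF (EG ¬crit)) = {q1, q2, q3}
q0 ∉ Sat(AF (EG ¬crit)) = {q1, q2, q3}, so the formula does not hold at q0.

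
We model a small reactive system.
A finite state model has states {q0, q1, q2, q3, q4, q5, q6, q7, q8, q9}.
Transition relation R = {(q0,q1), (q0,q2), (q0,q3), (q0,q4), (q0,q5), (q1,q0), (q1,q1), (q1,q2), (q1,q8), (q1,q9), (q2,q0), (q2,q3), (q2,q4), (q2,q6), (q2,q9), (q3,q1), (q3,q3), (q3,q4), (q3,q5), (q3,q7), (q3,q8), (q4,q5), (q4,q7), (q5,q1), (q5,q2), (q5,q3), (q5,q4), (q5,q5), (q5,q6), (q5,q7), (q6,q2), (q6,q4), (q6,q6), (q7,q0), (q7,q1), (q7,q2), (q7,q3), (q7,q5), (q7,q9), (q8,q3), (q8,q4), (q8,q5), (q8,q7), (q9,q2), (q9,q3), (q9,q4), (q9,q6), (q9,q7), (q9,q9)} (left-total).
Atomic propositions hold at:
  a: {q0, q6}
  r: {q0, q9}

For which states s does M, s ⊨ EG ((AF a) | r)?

{q6, q9}

AF a: least fixpoint, start Z0 = {q0, q6}, add states with every successor in Z. Already a fixed point.
Sat(AF a) = {q0, q6}
Sat((AF a) | r) = {q0, q6, q9}
EG ((AF a) | r): greatest fixpoint, start Z0 = {q0, q6, q9}, keep only states in Sat with some successor in Z. Z1 = {q6, q9}; fixed.
Sat(EG ((AF a) | r)) = {q6, q9}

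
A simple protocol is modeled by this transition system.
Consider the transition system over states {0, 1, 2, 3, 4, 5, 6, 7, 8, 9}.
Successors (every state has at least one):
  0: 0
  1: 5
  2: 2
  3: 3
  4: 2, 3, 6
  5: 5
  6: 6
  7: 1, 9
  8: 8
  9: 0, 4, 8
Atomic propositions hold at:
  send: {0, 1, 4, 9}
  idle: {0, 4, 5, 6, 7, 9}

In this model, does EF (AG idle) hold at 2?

No

AG idle: greatest fixpoint, start Z0 = {0, 4, 5, 6, 7, 9}, keep only states in Sat with every successor in Z. Z1 = {0, 5, 6}; fixed.
Sat(AG idle) = {0, 5, 6}
EF (AG idle): least fixpoint, start Z0 = {0, 5, 6}, add states with some successor in Z. Z1 = {0, 1, 4, 5, 6, 9}; Z2 = {0, 1, 4, 5, 6, 7, 9}; fixed.
Sat(EF (AG idle)) = {0, 1, 4, 5, 6, 7, 9}
2 ∉ Sat(EF (AG idle)) = {0, 1, 4, 5, 6, 7, 9}, so the formula does not hold at 2.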